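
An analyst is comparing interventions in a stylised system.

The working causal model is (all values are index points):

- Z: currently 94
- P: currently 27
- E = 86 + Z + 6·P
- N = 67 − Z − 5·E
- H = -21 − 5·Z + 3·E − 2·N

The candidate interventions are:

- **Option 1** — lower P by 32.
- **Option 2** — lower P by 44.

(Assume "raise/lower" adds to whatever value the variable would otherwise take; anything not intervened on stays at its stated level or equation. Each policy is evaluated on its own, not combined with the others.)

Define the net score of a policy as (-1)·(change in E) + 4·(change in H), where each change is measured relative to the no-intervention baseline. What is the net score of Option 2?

-13464

Baseline:
  Z = 94
  P = 27
  E = 86 + 94 + 6·27 = 342
  N = 67 − 94 − 5·342 = -1737
  H = -21 − 5·94 + 3·342 − 2·(-1737) = 4009
Option 2 (P − 44):
  Z = 94
  P = 27 − 44 = -17
  E = 86 + 94 + 6·(-17) = 78
  N = 67 − 94 − 5·78 = -417
  H = -21 − 5·94 + 3·78 − 2·(-417) = 577
ΔE = 78 − 342 = -264; ΔH = 577 − 4009 = -3432
Score = (-1)·(-264) + 4·(-3432) = -13464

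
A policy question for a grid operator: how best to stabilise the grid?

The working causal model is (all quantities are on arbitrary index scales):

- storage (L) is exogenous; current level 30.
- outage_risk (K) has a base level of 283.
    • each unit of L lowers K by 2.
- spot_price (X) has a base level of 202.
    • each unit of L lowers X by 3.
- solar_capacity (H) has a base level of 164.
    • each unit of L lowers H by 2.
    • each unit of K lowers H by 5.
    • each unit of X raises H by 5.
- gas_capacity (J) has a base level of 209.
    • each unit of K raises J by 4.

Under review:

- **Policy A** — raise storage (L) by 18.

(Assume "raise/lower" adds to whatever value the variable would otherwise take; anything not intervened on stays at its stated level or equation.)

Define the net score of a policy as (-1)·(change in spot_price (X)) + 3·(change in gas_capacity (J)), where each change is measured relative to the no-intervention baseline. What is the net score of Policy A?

Baseline:
  L = 30
  K = 283 − 2·30 = 223
  X = 202 − 3·30 = 112
  J = 209 + 4·223 = 1101
Policy A (L + 18):
  L = 30 + 18 = 48
  K = 283 − 2·48 = 187
  X = 202 − 3·48 = 58
  J = 209 + 4·187 = 957
ΔX = 58 − 112 = -54; ΔJ = 957 − 1101 = -144
Score = (-1)·(-54) + 3·(-144) = -378

-378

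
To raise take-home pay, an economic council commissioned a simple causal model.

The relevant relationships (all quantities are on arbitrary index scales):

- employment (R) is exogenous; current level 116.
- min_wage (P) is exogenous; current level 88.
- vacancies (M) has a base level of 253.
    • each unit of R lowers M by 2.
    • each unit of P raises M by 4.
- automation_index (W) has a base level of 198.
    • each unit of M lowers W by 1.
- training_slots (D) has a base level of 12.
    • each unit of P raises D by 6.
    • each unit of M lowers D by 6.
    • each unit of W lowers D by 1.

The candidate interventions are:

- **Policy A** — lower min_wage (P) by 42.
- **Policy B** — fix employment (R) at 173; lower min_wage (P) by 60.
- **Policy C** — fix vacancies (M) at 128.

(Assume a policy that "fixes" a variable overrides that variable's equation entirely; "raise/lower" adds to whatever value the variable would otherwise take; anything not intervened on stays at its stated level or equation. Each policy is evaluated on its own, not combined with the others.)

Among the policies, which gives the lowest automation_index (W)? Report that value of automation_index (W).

-7

Policy A (P − 42):
  R = 116
  P = 88 − 42 = 46
  M = 253 − 2·116 + 4·46 = 205
  W = 198 − 205 = -7
Policy B (R := 173, P − 60):
  R = 173
  P = 88 − 60 = 28
  M = 253 − 2·173 + 4·28 = 19
  W = 198 − 19 = 179
Policy C (M := 128):
  R = 116
  P = 88
  M = 128
  W = 198 − 128 = 70
Comparing — Policy A: W=-7, Policy B: W=179, Policy C: W=70. Lowest is -7 (Policy A).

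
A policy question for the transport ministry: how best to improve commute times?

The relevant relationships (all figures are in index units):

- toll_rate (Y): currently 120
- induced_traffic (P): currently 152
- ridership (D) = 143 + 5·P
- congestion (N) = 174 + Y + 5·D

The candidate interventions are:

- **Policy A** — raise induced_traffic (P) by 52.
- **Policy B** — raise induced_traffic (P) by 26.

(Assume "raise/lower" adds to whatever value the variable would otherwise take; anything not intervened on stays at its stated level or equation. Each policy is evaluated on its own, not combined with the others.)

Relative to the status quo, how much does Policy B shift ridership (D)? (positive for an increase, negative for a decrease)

Baseline:
  P = 152
  D = 143 + 5·152 = 903
Policy B (P + 26):
  P = 152 + 26 = 178
  D = 143 + 5·178 = 1033
Change in D: 1033 − 903 = 130

130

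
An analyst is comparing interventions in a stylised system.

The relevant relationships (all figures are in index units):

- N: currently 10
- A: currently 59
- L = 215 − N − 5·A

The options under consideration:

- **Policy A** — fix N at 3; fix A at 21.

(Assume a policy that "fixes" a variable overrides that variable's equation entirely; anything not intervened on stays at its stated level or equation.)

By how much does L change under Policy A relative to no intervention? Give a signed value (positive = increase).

Baseline:
  N = 10
  A = 59
  L = 215 − 10 − 5·59 = -90
Policy A (N := 3, A := 21):
  N = 3
  A = 21
  L = 215 − 3 − 5·21 = 107
Change in L: 107 − (-90) = 197

197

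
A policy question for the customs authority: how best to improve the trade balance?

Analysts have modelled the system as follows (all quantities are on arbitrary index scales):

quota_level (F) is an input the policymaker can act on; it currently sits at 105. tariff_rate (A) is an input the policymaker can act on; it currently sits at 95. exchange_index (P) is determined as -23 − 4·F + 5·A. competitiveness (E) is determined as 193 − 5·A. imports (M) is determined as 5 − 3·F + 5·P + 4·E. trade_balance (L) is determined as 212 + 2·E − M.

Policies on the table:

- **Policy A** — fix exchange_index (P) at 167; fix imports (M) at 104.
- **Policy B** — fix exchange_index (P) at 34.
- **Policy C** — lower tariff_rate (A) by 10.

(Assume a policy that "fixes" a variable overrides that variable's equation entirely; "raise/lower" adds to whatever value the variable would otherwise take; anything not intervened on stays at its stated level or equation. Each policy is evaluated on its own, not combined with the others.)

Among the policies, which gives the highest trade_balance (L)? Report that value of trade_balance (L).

1076

Policy A (P := 167, M := 104):
  F = 105
  A = 95
  P = 167
  E = 193 − 5·95 = -282
  M = 104
  L = 212 + 2·(-282) − 104 = -456
Policy B (P := 34):
  F = 105
  A = 95
  P = 34
  E = 193 − 5·95 = -282
  M = 5 − 3·105 + 5·34 + 4·(-282) = -1268
  L = 212 + 2·(-282) − (-1268) = 916
Policy C (A − 10):
  F = 105
  A = 95 − 10 = 85
  P = -23 − 4·105 + 5·85 = -18
  E = 193 − 5·85 = -232
  M = 5 − 3·105 + 5·(-18) + 4·(-232) = -1328
  L = 212 + 2·(-232) − (-1328) = 1076
Comparing — Policy A: L=-456, Policy B: L=916, Policy C: L=1076. Highest is 1076 (Policy C).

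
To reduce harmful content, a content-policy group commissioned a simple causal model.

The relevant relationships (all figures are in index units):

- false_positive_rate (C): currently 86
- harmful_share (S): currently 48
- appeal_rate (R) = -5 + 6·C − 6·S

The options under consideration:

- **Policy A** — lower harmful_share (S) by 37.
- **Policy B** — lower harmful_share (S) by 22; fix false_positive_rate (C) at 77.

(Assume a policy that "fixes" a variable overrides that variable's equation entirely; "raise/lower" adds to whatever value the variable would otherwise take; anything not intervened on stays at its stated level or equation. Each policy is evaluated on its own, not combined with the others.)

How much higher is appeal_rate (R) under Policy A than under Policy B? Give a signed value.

Policy A (S − 37):
  C = 86
  S = 48 − 37 = 11
  R = -5 + 6·86 − 6·11 = 445
Policy B (S − 22, C := 77):
  C = 77
  S = 48 − 22 = 26
  R = -5 + 6·77 − 6·26 = 301
R: 445 − 301 = 144

144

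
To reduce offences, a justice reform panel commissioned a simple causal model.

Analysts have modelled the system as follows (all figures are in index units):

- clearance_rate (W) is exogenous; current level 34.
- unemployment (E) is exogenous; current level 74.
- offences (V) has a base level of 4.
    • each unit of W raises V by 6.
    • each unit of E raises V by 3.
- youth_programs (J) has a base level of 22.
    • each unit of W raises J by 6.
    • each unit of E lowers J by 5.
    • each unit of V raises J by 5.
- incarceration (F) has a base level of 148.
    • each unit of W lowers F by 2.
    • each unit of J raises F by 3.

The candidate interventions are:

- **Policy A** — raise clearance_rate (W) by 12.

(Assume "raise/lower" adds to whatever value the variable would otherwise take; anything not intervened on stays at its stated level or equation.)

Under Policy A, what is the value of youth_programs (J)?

2438

Policy A (W + 12):
  W = 34 + 12 = 46
  E = 74
  V = 4 + 6·46 + 3·74 = 502
  J = 22 + 6·46 − 5·74 + 5·502 = 2438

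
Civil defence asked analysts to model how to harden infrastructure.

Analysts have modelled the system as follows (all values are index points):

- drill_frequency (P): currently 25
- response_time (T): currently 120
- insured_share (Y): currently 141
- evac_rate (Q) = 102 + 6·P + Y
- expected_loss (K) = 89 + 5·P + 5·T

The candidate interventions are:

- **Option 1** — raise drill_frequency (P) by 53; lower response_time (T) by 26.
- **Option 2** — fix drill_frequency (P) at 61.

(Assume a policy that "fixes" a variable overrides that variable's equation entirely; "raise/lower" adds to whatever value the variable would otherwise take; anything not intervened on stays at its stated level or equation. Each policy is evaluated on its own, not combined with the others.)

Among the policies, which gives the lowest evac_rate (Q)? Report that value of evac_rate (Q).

609

Option 1 (P + 53, T − 26):
  P = 25 + 53 = 78
  Y = 141
  Q = 102 + 6·78 + 141 = 711
Option 2 (P := 61):
  P = 61
  Y = 141
  Q = 102 + 6·61 + 141 = 609
Comparing — Option 1: Q=711, Option 2: Q=609. Lowest is 609 (Option 2).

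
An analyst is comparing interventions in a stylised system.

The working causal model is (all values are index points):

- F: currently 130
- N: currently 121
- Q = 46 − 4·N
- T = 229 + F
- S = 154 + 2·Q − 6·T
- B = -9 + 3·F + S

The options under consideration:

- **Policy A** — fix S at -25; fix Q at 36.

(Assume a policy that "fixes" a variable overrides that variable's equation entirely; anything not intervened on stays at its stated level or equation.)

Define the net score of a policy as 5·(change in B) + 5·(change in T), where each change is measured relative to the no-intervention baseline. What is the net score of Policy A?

14255

Baseline:
  F = 130
  N = 121
  Q = 46 − 4·121 = -438
  T = 229 + 130 = 359
  S = 154 + 2·(-438) − 6·359 = -2876
  B = -9 + 3·130 + (-2876) = -2495
Policy A (S := -25, Q := 36):
  F = 130
  N = 121
  Q = 36
  T = 229 + 130 = 359
  S = -25
  B = -9 + 3·130 + (-25) = 356
ΔB = 356 − (-2495) = 2851; ΔT = 359 − 359 = 0
Score = 5·2851 + 5·0 = 14255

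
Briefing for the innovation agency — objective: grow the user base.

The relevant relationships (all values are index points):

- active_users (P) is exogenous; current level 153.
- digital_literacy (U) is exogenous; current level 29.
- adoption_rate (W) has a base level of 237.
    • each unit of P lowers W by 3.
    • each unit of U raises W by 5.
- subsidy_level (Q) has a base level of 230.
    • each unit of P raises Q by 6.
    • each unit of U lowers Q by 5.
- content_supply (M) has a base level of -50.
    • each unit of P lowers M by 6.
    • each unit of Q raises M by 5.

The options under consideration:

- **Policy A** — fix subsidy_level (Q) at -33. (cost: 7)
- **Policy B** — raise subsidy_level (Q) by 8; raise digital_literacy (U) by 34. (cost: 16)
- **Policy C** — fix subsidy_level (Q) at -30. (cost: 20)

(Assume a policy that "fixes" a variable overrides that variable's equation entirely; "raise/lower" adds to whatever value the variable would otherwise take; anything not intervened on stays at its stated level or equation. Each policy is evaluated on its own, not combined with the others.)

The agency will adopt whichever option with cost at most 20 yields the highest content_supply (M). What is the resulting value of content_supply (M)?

3237

Policy A (Q := -33):
  P = 153
  U = 29
  Q = -33
  M = -50 − 6·153 + 5·(-33) = -1133
Policy B (Q + 8, U + 34):
  P = 153
  U = 29 + 34 = 63
  Q = 230 + 6·153 − 5·63 (+8 from intervention) = 841
  M = -50 − 6·153 + 5·841 = 3237
Policy C (Q := -30):
  P = 153
  U = 29
  Q = -30
  M = -50 − 6·153 + 5·(-30) = -1118
Comparing — Policy A: M=-1133, Policy B: M=3237, Policy C: M=-1118. Highest is 3237 (Policy B).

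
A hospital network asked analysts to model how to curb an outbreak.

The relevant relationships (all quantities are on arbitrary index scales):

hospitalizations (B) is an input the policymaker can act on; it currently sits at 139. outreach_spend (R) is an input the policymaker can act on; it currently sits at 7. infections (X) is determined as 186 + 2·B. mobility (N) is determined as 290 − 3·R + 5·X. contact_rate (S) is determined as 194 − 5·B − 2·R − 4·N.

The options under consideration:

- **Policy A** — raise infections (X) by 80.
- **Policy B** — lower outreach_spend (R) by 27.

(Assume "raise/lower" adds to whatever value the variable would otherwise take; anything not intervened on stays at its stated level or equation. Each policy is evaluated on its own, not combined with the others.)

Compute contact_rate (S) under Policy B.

Policy B (R − 27):
  B = 139
  R = 7 − 27 = -20
  X = 186 + 2·139 = 464
  N = 290 − 3·(-20) + 5·464 = 2670
  S = 194 − 5·139 − 2·(-20) − 4·2670 = -11141

-11141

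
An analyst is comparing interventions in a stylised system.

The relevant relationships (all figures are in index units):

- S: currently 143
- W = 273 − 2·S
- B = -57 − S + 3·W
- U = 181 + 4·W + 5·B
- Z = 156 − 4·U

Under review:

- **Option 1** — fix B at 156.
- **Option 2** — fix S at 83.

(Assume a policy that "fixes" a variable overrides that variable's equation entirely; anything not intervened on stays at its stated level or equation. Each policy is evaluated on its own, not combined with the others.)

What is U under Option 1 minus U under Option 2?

-605

Option 1 (B := 156):
  S = 143
  W = 273 − 2·143 = -13
  B = 156
  U = 181 + 4·(-13) + 5·156 = 909
Option 2 (S := 83):
  S = 83
  W = 273 − 2·83 = 107
  B = -57 − 83 + 3·107 = 181
  U = 181 + 4·107 + 5·181 = 1514
U: 909 − 1514 = -605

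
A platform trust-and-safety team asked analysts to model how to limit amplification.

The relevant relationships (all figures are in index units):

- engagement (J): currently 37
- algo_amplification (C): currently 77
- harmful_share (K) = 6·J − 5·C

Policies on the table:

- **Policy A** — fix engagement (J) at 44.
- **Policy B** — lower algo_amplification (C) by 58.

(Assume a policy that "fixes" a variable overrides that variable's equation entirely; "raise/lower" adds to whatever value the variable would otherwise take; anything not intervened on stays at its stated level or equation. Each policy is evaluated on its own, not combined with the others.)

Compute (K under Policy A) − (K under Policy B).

Policy A (J := 44):
  J = 44
  C = 77
  K = 0 + 6·44 − 5·77 = -121
Policy B (C − 58):
  J = 37
  C = 77 − 58 = 19
  K = 0 + 6·37 − 5·19 = 127
K: -121 − 127 = -248

-248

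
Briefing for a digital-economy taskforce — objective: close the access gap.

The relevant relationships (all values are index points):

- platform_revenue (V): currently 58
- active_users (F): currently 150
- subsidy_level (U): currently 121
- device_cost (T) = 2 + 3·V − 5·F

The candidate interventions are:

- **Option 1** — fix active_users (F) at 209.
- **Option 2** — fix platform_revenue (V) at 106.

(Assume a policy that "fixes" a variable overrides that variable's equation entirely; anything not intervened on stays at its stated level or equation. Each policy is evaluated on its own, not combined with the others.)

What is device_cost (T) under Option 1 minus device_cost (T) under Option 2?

Option 1 (F := 209):
  V = 58
  F = 209
  T = 2 + 3·58 − 5·209 = -869
Option 2 (V := 106):
  V = 106
  F = 150
  T = 2 + 3·106 − 5·150 = -430
T: -869 − (-430) = -439

-439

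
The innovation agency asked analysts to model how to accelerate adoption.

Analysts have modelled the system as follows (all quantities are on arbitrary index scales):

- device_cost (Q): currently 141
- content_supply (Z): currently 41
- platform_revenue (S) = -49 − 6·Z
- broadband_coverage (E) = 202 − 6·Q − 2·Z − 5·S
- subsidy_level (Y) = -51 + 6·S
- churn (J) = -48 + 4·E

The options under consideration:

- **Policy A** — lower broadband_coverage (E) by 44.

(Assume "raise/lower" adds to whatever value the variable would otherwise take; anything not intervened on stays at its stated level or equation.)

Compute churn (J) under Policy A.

2772

Policy A (E − 44):
  Q = 141
  Z = 41
  S = -49 − 6·41 = -295
  E = 202 − 6·141 − 2·41 − 5·(-295) (−44 from intervention) = 705
  J = -48 + 4·705 = 2772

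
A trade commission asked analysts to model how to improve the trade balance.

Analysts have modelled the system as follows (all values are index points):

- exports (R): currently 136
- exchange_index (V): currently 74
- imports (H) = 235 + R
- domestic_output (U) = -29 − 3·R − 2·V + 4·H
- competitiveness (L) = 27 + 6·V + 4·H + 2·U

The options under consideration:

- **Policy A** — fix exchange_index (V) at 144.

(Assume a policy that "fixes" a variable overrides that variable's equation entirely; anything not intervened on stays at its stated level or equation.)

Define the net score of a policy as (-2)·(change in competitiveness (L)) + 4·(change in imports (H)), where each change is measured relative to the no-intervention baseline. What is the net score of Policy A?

-280

Baseline:
  R = 136
  V = 74
  H = 235 + 136 = 371
  U = -29 − 3·136 − 2·74 + 4·371 = 899
  L = 27 + 6·74 + 4·371 + 2·899 = 3753
Policy A (V := 144):
  R = 136
  V = 144
  H = 235 + 136 = 371
  U = -29 − 3·136 − 2·144 + 4·371 = 759
  L = 27 + 6·144 + 4·371 + 2·759 = 3893
ΔL = 3893 − 3753 = 140; ΔH = 371 − 371 = 0
Score = (-2)·140 + 4·0 = -280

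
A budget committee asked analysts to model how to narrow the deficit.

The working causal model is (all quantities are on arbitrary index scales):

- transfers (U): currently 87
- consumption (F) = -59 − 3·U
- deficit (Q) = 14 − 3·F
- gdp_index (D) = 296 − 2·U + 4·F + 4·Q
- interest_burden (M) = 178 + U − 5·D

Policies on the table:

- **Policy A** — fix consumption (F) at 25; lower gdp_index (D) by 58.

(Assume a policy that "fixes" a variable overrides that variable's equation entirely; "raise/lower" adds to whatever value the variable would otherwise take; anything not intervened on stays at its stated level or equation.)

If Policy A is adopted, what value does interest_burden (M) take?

Policy A (F := 25, D − 58):
  U = 87
  F = 25
  Q = 14 − 3·25 = -61
  D = 296 − 2·87 + 4·25 + 4·(-61) (−58 from intervention) = -80
  M = 178 + 87 − 5·(-80) = 665

665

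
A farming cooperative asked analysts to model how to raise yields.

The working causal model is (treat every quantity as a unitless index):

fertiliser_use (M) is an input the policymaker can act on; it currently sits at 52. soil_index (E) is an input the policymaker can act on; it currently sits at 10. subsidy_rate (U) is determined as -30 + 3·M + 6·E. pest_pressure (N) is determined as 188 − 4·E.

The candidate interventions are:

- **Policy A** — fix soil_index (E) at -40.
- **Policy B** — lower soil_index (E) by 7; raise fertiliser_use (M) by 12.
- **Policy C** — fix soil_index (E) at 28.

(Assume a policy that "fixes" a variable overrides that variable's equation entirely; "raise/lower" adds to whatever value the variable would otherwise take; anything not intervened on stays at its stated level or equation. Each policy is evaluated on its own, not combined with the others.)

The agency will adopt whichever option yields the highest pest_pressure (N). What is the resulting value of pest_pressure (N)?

Policy A (E := -40):
  E = -40
  N = 188 − 4·(-40) = 348
Policy B (E − 7, M + 12):
  E = 10 − 7 = 3
  N = 188 − 4·3 = 176
Policy C (E := 28):
  E = 28
  N = 188 − 4·28 = 76
Comparing — Policy A: N=348, Policy B: N=176, Policy C: N=76. Highest is 348 (Policy A).

348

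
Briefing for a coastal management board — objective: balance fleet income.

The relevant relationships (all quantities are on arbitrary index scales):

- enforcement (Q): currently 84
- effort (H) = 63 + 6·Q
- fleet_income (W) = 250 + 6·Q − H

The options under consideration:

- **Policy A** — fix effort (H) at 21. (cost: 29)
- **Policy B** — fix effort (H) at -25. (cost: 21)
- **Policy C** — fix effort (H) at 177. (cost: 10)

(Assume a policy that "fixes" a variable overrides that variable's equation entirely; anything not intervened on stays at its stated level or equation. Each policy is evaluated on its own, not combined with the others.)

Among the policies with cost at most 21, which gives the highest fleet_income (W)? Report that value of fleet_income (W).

Policy B (H := -25):
  Q = 84
  H = -25
  W = 250 + 6·84 − (-25) = 779
Policy C (H := 177):
  Q = 84
  H = 177
  W = 250 + 6·84 − 177 = 577
Comparing — Policy B: W=779, Policy C: W=577. Highest is 779 (Policy B).

779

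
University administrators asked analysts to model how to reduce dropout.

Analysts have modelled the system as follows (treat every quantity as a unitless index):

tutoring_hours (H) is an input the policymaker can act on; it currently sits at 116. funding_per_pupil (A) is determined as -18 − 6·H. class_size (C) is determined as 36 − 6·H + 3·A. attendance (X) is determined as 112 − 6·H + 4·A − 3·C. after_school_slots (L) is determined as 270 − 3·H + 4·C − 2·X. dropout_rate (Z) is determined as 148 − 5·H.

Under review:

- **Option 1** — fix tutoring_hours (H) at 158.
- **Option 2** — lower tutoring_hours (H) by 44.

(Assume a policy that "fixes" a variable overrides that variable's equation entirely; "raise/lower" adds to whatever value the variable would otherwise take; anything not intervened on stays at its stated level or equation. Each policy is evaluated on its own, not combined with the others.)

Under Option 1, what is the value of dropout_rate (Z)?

-642

Option 1 (H := 158):
  H = 158
  Z = 148 − 5·158 = -642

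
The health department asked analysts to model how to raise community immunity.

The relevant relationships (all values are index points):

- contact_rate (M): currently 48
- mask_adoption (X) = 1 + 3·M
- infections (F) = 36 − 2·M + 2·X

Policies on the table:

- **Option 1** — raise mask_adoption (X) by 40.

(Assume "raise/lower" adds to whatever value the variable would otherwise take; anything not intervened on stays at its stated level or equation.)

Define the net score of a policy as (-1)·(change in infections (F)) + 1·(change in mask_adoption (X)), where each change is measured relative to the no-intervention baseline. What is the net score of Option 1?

Baseline:
  M = 48
  X = 1 + 3·48 = 145
  F = 36 − 2·48 + 2·145 = 230
Option 1 (X + 40):
  M = 48
  X = 1 + 3·48 (+40 from intervention) = 185
  F = 36 − 2·48 + 2·185 = 310
ΔF = 310 − 230 = 80; ΔX = 185 − 145 = 40
Score = (-1)·80 + 1·40 = -40

-40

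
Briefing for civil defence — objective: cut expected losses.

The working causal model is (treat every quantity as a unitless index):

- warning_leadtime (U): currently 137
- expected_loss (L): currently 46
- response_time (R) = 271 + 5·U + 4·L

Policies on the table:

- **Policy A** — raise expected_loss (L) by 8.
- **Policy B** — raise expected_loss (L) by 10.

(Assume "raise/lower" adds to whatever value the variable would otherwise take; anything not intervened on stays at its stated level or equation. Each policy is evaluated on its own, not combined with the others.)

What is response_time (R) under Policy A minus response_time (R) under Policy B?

Policy A (L + 8):
  U = 137
  L = 46 + 8 = 54
  R = 271 + 5·137 + 4·54 = 1172
Policy B (L + 10):
  U = 137
  L = 46 + 10 = 56
  R = 271 + 5·137 + 4·56 = 1180
R: 1172 − 1180 = -8

-8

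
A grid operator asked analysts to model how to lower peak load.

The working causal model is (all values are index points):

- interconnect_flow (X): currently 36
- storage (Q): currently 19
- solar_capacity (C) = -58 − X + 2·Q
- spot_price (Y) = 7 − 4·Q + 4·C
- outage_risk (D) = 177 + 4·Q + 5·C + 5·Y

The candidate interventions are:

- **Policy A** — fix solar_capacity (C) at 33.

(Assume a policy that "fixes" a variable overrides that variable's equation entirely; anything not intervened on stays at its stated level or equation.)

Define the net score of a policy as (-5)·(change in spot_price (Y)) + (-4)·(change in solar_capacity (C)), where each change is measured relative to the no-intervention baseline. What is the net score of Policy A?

-2136

Baseline:
  X = 36
  Q = 19
  C = -58 − 36 + 2·19 = -56
  Y = 7 − 4·19 + 4·(-56) = -293
Policy A (C := 33):
  X = 36
  Q = 19
  C = 33
  Y = 7 − 4·19 + 4·33 = 63
ΔY = 63 − (-293) = 356; ΔC = 33 − (-56) = 89
Score = (-5)·356 + (-4)·89 = -2136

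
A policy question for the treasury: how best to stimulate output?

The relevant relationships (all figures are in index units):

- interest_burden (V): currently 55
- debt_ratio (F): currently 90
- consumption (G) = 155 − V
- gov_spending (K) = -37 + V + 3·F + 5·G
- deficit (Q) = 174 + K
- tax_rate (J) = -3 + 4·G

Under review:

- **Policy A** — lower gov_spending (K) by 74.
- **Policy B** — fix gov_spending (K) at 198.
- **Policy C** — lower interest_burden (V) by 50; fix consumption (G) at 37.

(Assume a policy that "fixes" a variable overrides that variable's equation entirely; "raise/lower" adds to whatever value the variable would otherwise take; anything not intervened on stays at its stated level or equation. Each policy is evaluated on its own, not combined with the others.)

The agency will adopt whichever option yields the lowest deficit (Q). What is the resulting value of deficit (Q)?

372

Policy A (K − 74):
  V = 55
  F = 90
  G = 155 − 55 = 100
  K = -37 + 55 + 3·90 + 5·100 (−74 from intervention) = 714
  Q = 174 + 714 = 888
Policy B (K := 198):
  V = 55
  F = 90
  G = 155 − 55 = 100
  K = 198
  Q = 174 + 198 = 372
Policy C (V − 50, G := 37):
  V = 55 − 50 = 5
  F = 90
  G = 37
  K = -37 + 5 + 3·90 + 5·37 = 423
  Q = 174 + 423 = 597
Comparing — Policy A: Q=888, Policy B: Q=372, Policy C: Q=597. Lowest is 372 (Policy B).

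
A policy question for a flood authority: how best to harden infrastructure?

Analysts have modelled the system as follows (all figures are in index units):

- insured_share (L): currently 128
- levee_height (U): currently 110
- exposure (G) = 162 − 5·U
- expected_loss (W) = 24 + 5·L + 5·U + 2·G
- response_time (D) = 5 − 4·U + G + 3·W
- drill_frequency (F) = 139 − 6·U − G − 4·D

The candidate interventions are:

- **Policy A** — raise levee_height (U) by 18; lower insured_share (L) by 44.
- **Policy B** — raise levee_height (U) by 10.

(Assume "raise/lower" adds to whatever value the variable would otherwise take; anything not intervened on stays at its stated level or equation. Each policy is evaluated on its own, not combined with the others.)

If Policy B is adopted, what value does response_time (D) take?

251

Policy B (U + 10):
  L = 128
  U = 110 + 10 = 120
  G = 162 − 5·120 = -438
  W = 24 + 5·128 + 5·120 + 2·(-438) = 388
  D = 5 − 4·120 + (-438) + 3·388 = 251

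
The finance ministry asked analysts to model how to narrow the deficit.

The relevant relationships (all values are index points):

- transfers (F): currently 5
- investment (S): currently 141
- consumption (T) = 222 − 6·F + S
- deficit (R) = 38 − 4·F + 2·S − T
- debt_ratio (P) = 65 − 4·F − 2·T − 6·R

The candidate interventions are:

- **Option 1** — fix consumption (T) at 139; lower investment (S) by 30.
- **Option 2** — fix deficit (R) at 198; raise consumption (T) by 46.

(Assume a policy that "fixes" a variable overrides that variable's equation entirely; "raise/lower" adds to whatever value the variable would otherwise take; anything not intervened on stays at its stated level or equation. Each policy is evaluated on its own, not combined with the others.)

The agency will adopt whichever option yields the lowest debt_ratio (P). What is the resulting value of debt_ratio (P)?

-1901

Option 1 (T := 139, S − 30):
  F = 5
  S = 141 − 30 = 111
  T = 139
  R = 38 − 4·5 + 2·111 − 139 = 101
  P = 65 − 4·5 − 2·139 − 6·101 = -839
Option 2 (R := 198, T + 46):
  F = 5
  S = 141
  T = 222 − 6·5 + 141 (+46 from intervention) = 379
  R = 198
  P = 65 − 4·5 − 2·379 − 6·198 = -1901
Comparing — Option 1: P=-839, Option 2: P=-1901. Lowest is -1901 (Option 2).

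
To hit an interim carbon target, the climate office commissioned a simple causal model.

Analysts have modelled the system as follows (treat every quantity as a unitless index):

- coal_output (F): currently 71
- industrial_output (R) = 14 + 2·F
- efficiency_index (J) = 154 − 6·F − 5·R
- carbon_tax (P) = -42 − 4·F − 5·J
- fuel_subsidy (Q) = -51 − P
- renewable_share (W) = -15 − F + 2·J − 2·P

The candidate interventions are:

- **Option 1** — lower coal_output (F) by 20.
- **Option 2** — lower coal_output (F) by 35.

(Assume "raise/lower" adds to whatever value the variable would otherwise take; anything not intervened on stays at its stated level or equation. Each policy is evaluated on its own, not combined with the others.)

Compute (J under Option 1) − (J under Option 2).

Option 1 (F − 20):
  F = 71 − 20 = 51
  R = 14 + 2·51 = 116
  J = 154 − 6·51 − 5·116 = -732
Option 2 (F − 35):
  F = 71 − 35 = 36
  R = 14 + 2·36 = 86
  J = 154 − 6·36 − 5·86 = -492
J: -732 − (-492) = -240

-240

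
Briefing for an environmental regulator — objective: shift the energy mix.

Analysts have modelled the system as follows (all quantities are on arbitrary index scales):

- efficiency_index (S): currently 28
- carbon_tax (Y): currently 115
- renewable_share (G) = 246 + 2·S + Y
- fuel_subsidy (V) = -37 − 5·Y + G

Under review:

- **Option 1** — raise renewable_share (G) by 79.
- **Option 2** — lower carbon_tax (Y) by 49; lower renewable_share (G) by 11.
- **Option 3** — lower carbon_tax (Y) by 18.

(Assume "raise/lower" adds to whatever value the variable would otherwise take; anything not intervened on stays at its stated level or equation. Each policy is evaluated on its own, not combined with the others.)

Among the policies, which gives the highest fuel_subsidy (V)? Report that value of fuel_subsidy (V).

-10

Option 1 (G + 79):
  S = 28
  Y = 115
  G = 246 + 2·28 + 115 (+79 from intervention) = 496
  V = -37 − 5·115 + 496 = -116
Option 2 (Y − 49, G − 11):
  S = 28
  Y = 115 − 49 = 66
  G = 246 + 2·28 + 66 (−11 from intervention) = 357
  V = -37 − 5·66 + 357 = -10
Option 3 (Y − 18):
  S = 28
  Y = 115 − 18 = 97
  G = 246 + 2·28 + 97 = 399
  V = -37 − 5·97 + 399 = -123
Comparing — Option 1: V=-116, Option 2: V=-10, Option 3: V=-123. Highest is -10 (Option 2).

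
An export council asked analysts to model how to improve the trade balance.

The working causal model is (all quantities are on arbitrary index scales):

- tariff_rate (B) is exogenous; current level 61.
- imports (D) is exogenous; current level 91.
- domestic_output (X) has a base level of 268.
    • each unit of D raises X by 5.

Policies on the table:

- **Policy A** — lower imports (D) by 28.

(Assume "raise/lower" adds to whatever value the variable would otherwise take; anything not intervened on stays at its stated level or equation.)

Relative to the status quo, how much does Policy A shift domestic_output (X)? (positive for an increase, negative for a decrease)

-140

Baseline:
  D = 91
  X = 268 + 5·91 = 723
Policy A (D − 28):
  D = 91 − 28 = 63
  X = 268 + 5·63 = 583
Change in X: 583 − 723 = -140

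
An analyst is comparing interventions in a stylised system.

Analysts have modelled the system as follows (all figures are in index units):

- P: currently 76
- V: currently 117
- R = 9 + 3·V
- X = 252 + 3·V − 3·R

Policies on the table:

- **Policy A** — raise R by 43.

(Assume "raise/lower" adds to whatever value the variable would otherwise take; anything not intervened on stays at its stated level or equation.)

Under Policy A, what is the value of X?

Policy A (R + 43):
  V = 117
  R = 9 + 3·117 (+43 from intervention) = 403
  X = 252 + 3·117 − 3·403 = -606

-606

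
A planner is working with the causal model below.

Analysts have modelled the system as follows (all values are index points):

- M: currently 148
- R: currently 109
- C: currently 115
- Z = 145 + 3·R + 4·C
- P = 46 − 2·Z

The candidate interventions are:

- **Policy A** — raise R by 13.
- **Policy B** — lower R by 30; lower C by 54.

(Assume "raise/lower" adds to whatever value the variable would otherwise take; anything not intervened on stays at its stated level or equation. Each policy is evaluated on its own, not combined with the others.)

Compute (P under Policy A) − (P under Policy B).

-690

Policy A (R + 13):
  R = 109 + 13 = 122
  C = 115
  Z = 145 + 3·122 + 4·115 = 971
  P = 46 − 2·971 = -1896
Policy B (R − 30, C − 54):
  R = 109 − 30 = 79
  C = 115 − 54 = 61
  Z = 145 + 3·79 + 4·61 = 626
  P = 46 − 2·626 = -1206
P: -1896 − (-1206) = -690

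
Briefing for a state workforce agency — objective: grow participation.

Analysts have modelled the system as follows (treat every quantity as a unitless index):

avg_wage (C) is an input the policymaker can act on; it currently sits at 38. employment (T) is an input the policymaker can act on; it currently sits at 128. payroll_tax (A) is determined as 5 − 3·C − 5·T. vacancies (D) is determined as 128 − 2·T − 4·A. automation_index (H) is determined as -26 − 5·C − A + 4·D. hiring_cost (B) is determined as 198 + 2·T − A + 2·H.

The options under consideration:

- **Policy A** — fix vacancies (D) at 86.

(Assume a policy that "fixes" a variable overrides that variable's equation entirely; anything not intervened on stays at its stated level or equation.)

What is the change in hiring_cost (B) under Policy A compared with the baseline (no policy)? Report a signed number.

-22256

Baseline:
  C = 38
  T = 128
  A = 5 − 3·38 − 5·128 = -749
  D = 128 − 2·128 − 4·(-749) = 2868
  H = -26 − 5·38 − (-749) + 4·2868 = 12005
  B = 198 + 2·128 − (-749) + 2·12005 = 25213
Policy A (D := 86):
  C = 38
  T = 128
  A = 5 − 3·38 − 5·128 = -749
  D = 86
  H = -26 − 5·38 − (-749) + 4·86 = 877
  B = 198 + 2·128 − (-749) + 2·877 = 2957
Change in B: 2957 − 25213 = -22256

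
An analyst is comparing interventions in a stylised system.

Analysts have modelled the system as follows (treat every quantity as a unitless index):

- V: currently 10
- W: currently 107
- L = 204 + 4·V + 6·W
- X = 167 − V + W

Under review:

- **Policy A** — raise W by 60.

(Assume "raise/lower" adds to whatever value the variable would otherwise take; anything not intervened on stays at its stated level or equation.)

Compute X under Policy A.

324

Policy A (W + 60):
  V = 10
  W = 107 + 60 = 167
  X = 167 − 10 + 167 = 324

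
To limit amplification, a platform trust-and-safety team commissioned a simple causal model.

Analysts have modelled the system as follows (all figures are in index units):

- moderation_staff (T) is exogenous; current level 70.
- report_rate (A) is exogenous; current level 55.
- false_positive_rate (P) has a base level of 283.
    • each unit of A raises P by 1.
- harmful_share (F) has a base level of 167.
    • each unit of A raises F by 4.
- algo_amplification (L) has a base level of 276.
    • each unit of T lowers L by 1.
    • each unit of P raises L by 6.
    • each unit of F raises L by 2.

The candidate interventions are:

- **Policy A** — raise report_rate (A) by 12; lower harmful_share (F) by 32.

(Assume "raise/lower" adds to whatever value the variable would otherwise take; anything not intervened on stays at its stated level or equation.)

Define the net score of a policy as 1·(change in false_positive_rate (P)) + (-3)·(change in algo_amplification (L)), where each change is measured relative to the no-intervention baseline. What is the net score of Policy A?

Baseline:
  T = 70
  A = 55
  P = 283 + 55 = 338
  F = 167 + 4·55 = 387
  L = 276 − 70 + 6·338 + 2·387 = 3008
Policy A (A + 12, F − 32):
  T = 70
  A = 55 + 12 = 67
  P = 283 + 67 = 350
  F = 167 + 4·67 (−32 from intervention) = 403
  L = 276 − 70 + 6·350 + 2·403 = 3112
ΔP = 350 − 338 = 12; ΔL = 3112 − 3008 = 104
Score = 1·12 + (-3)·104 = -300

-300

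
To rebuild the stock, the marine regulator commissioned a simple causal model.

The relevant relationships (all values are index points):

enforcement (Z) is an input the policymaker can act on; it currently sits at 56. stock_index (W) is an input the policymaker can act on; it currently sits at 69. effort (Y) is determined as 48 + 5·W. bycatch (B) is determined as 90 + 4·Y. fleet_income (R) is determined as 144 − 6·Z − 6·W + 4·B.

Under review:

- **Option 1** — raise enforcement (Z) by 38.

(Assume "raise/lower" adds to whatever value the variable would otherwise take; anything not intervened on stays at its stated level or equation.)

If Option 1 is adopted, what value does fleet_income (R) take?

5814

Option 1 (Z + 38):
  Z = 56 + 38 = 94
  W = 69
  Y = 48 + 5·69 = 393
  B = 90 + 4·393 = 1662
  R = 144 − 6·94 − 6·69 + 4·1662 = 5814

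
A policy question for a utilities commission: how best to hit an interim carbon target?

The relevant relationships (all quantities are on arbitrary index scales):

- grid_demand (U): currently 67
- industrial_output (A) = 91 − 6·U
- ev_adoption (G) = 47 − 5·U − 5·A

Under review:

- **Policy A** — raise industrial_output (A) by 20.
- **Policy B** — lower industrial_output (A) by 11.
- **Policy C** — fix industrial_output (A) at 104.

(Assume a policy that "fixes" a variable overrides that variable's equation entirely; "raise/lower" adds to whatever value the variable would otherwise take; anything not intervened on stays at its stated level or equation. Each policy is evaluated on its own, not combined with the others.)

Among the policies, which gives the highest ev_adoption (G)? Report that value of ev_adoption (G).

1322

Policy A (A + 20):
  U = 67
  A = 91 − 6·67 (+20 from intervention) = -291
  G = 47 − 5·67 − 5·(-291) = 1167
Policy B (A − 11):
  U = 67
  A = 91 − 6·67 (−11 from intervention) = -322
  G = 47 − 5·67 − 5·(-322) = 1322
Policy C (A := 104):
  U = 67
  A = 104
  G = 47 − 5·67 − 5·104 = -808
Comparing — Policy A: G=1167, Policy B: G=1322, Policy C: G=-808. Highest is 1322 (Policy B).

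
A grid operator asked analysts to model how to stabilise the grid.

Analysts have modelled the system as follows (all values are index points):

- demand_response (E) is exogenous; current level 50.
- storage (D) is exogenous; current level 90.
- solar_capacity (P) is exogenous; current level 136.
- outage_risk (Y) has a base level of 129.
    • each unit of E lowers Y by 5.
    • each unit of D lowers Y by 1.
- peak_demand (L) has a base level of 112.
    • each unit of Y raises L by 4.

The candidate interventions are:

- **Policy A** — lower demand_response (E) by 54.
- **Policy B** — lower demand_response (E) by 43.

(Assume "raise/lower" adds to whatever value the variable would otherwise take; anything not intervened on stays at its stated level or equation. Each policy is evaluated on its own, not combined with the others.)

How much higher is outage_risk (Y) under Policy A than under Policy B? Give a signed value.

Policy A (E − 54):
  E = 50 − 54 = -4
  D = 90
  Y = 129 − 5·(-4) − 90 = 59
Policy B (E − 43):
  E = 50 − 43 = 7
  D = 90
  Y = 129 − 5·7 − 90 = 4
Y: 59 − 4 = 55

55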